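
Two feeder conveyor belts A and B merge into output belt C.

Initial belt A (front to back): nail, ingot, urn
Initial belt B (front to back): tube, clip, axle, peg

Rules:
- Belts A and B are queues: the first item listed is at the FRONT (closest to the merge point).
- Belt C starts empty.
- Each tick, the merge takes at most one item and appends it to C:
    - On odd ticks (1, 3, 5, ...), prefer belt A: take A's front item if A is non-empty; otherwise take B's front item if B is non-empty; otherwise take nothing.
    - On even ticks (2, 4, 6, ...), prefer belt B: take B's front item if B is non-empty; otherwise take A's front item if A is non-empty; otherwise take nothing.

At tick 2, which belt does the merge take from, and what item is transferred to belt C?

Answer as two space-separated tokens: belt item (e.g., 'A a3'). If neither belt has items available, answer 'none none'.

Answer: B tube

Derivation:
Tick 1: prefer A, take nail from A; A=[ingot,urn] B=[tube,clip,axle,peg] C=[nail]
Tick 2: prefer B, take tube from B; A=[ingot,urn] B=[clip,axle,peg] C=[nail,tube]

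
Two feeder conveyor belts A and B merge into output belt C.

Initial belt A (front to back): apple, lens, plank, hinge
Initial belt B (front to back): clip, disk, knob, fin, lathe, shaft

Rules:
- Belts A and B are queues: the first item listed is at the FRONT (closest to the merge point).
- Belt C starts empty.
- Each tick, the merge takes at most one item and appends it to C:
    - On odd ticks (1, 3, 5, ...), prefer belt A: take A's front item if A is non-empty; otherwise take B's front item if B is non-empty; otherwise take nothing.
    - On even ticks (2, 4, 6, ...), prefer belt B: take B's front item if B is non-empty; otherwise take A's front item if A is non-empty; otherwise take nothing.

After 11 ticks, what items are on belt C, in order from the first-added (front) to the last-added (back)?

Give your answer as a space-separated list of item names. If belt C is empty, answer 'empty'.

Answer: apple clip lens disk plank knob hinge fin lathe shaft

Derivation:
Tick 1: prefer A, take apple from A; A=[lens,plank,hinge] B=[clip,disk,knob,fin,lathe,shaft] C=[apple]
Tick 2: prefer B, take clip from B; A=[lens,plank,hinge] B=[disk,knob,fin,lathe,shaft] C=[apple,clip]
Tick 3: prefer A, take lens from A; A=[plank,hinge] B=[disk,knob,fin,lathe,shaft] C=[apple,clip,lens]
Tick 4: prefer B, take disk from B; A=[plank,hinge] B=[knob,fin,lathe,shaft] C=[apple,clip,lens,disk]
Tick 5: prefer A, take plank from A; A=[hinge] B=[knob,fin,lathe,shaft] C=[apple,clip,lens,disk,plank]
Tick 6: prefer B, take knob from B; A=[hinge] B=[fin,lathe,shaft] C=[apple,clip,lens,disk,plank,knob]
Tick 7: prefer A, take hinge from A; A=[-] B=[fin,lathe,shaft] C=[apple,clip,lens,disk,plank,knob,hinge]
Tick 8: prefer B, take fin from B; A=[-] B=[lathe,shaft] C=[apple,clip,lens,disk,plank,knob,hinge,fin]
Tick 9: prefer A, take lathe from B; A=[-] B=[shaft] C=[apple,clip,lens,disk,plank,knob,hinge,fin,lathe]
Tick 10: prefer B, take shaft from B; A=[-] B=[-] C=[apple,clip,lens,disk,plank,knob,hinge,fin,lathe,shaft]
Tick 11: prefer A, both empty, nothing taken; A=[-] B=[-] C=[apple,clip,lens,disk,plank,knob,hinge,fin,lathe,shaft]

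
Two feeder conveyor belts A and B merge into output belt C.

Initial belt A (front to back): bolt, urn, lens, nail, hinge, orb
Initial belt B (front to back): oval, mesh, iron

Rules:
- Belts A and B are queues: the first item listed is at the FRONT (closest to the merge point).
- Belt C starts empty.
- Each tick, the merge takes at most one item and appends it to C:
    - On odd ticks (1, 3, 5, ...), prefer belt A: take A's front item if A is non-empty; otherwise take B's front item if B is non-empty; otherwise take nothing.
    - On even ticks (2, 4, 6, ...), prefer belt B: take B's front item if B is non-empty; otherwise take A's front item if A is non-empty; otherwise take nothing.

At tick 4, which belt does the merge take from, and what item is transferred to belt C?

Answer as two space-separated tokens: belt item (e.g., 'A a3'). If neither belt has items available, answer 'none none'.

Answer: B mesh

Derivation:
Tick 1: prefer A, take bolt from A; A=[urn,lens,nail,hinge,orb] B=[oval,mesh,iron] C=[bolt]
Tick 2: prefer B, take oval from B; A=[urn,lens,nail,hinge,orb] B=[mesh,iron] C=[bolt,oval]
Tick 3: prefer A, take urn from A; A=[lens,nail,hinge,orb] B=[mesh,iron] C=[bolt,oval,urn]
Tick 4: prefer B, take mesh from B; A=[lens,nail,hinge,orb] B=[iron] C=[bolt,oval,urn,mesh]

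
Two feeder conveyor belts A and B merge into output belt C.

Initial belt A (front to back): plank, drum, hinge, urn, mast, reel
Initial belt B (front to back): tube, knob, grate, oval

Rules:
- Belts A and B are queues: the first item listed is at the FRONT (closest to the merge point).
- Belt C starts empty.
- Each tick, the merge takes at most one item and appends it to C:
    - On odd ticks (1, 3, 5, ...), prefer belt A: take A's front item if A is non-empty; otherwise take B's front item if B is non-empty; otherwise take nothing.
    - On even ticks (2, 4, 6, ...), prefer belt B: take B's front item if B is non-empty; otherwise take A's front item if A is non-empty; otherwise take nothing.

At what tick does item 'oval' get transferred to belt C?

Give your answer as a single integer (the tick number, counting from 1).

Answer: 8

Derivation:
Tick 1: prefer A, take plank from A; A=[drum,hinge,urn,mast,reel] B=[tube,knob,grate,oval] C=[plank]
Tick 2: prefer B, take tube from B; A=[drum,hinge,urn,mast,reel] B=[knob,grate,oval] C=[plank,tube]
Tick 3: prefer A, take drum from A; A=[hinge,urn,mast,reel] B=[knob,grate,oval] C=[plank,tube,drum]
Tick 4: prefer B, take knob from B; A=[hinge,urn,mast,reel] B=[grate,oval] C=[plank,tube,drum,knob]
Tick 5: prefer A, take hinge from A; A=[urn,mast,reel] B=[grate,oval] C=[plank,tube,drum,knob,hinge]
Tick 6: prefer B, take grate from B; A=[urn,mast,reel] B=[oval] C=[plank,tube,drum,knob,hinge,grate]
Tick 7: prefer A, take urn from A; A=[mast,reel] B=[oval] C=[plank,tube,drum,knob,hinge,grate,urn]
Tick 8: prefer B, take oval from B; A=[mast,reel] B=[-] C=[plank,tube,drum,knob,hinge,grate,urn,oval]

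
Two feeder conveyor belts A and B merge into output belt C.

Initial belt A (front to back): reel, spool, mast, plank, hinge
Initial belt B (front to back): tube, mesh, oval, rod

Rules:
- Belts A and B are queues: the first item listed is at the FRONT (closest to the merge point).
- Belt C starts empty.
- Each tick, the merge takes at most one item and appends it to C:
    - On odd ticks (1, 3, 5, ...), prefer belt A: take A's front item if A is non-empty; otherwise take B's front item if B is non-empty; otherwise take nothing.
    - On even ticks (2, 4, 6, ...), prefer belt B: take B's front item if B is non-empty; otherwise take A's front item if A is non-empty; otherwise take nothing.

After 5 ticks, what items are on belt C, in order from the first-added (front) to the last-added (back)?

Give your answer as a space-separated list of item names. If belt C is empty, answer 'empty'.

Tick 1: prefer A, take reel from A; A=[spool,mast,plank,hinge] B=[tube,mesh,oval,rod] C=[reel]
Tick 2: prefer B, take tube from B; A=[spool,mast,plank,hinge] B=[mesh,oval,rod] C=[reel,tube]
Tick 3: prefer A, take spool from A; A=[mast,plank,hinge] B=[mesh,oval,rod] C=[reel,tube,spool]
Tick 4: prefer B, take mesh from B; A=[mast,plank,hinge] B=[oval,rod] C=[reel,tube,spool,mesh]
Tick 5: prefer A, take mast from A; A=[plank,hinge] B=[oval,rod] C=[reel,tube,spool,mesh,mast]

Answer: reel tube spool mesh mast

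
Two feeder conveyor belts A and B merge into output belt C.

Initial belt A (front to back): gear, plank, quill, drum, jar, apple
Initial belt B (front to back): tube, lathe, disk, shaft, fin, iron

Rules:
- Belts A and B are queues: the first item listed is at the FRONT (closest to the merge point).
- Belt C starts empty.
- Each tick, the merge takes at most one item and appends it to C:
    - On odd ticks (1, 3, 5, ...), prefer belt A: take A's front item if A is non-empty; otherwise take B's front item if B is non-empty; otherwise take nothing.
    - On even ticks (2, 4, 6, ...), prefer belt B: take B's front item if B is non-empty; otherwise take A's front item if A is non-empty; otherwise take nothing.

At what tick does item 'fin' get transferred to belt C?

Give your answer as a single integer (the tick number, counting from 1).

Answer: 10

Derivation:
Tick 1: prefer A, take gear from A; A=[plank,quill,drum,jar,apple] B=[tube,lathe,disk,shaft,fin,iron] C=[gear]
Tick 2: prefer B, take tube from B; A=[plank,quill,drum,jar,apple] B=[lathe,disk,shaft,fin,iron] C=[gear,tube]
Tick 3: prefer A, take plank from A; A=[quill,drum,jar,apple] B=[lathe,disk,shaft,fin,iron] C=[gear,tube,plank]
Tick 4: prefer B, take lathe from B; A=[quill,drum,jar,apple] B=[disk,shaft,fin,iron] C=[gear,tube,plank,lathe]
Tick 5: prefer A, take quill from A; A=[drum,jar,apple] B=[disk,shaft,fin,iron] C=[gear,tube,plank,lathe,quill]
Tick 6: prefer B, take disk from B; A=[drum,jar,apple] B=[shaft,fin,iron] C=[gear,tube,plank,lathe,quill,disk]
Tick 7: prefer A, take drum from A; A=[jar,apple] B=[shaft,fin,iron] C=[gear,tube,plank,lathe,quill,disk,drum]
Tick 8: prefer B, take shaft from B; A=[jar,apple] B=[fin,iron] C=[gear,tube,plank,lathe,quill,disk,drum,shaft]
Tick 9: prefer A, take jar from A; A=[apple] B=[fin,iron] C=[gear,tube,plank,lathe,quill,disk,drum,shaft,jar]
Tick 10: prefer B, take fin from B; A=[apple] B=[iron] C=[gear,tube,plank,lathe,quill,disk,drum,shaft,jar,fin]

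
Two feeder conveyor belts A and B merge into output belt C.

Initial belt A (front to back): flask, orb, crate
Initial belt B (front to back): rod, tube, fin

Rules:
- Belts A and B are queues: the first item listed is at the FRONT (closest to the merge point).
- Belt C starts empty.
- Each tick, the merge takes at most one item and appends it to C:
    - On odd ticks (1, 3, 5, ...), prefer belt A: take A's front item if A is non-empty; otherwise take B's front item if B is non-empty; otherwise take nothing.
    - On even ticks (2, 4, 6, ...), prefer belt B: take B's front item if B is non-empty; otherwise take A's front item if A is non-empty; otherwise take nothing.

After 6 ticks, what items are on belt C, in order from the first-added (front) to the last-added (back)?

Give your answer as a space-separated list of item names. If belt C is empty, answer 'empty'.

Tick 1: prefer A, take flask from A; A=[orb,crate] B=[rod,tube,fin] C=[flask]
Tick 2: prefer B, take rod from B; A=[orb,crate] B=[tube,fin] C=[flask,rod]
Tick 3: prefer A, take orb from A; A=[crate] B=[tube,fin] C=[flask,rod,orb]
Tick 4: prefer B, take tube from B; A=[crate] B=[fin] C=[flask,rod,orb,tube]
Tick 5: prefer A, take crate from A; A=[-] B=[fin] C=[flask,rod,orb,tube,crate]
Tick 6: prefer B, take fin from B; A=[-] B=[-] C=[flask,rod,orb,tube,crate,fin]

Answer: flask rod orb tube crate fin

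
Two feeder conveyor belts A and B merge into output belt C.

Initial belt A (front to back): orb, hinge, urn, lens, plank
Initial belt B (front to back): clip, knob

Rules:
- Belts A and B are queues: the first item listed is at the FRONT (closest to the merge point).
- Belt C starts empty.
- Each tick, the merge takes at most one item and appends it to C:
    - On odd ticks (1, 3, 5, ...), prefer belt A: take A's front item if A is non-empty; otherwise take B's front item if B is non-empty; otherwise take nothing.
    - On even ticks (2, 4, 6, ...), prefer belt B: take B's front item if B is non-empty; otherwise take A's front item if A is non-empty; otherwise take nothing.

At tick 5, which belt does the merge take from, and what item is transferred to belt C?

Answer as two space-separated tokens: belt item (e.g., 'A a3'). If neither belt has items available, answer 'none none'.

Answer: A urn

Derivation:
Tick 1: prefer A, take orb from A; A=[hinge,urn,lens,plank] B=[clip,knob] C=[orb]
Tick 2: prefer B, take clip from B; A=[hinge,urn,lens,plank] B=[knob] C=[orb,clip]
Tick 3: prefer A, take hinge from A; A=[urn,lens,plank] B=[knob] C=[orb,clip,hinge]
Tick 4: prefer B, take knob from B; A=[urn,lens,plank] B=[-] C=[orb,clip,hinge,knob]
Tick 5: prefer A, take urn from A; A=[lens,plank] B=[-] C=[orb,clip,hinge,knob,urn]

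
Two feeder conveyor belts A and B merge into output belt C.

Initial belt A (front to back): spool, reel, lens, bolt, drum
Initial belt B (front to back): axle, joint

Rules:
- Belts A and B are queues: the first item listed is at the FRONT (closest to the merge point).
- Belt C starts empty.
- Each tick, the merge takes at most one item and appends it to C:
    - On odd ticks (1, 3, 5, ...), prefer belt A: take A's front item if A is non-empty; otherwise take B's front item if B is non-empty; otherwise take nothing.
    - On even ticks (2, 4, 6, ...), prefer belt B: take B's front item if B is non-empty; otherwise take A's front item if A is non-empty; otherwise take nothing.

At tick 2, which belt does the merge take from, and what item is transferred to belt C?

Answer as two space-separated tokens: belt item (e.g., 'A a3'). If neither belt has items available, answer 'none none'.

Answer: B axle

Derivation:
Tick 1: prefer A, take spool from A; A=[reel,lens,bolt,drum] B=[axle,joint] C=[spool]
Tick 2: prefer B, take axle from B; A=[reel,lens,bolt,drum] B=[joint] C=[spool,axle]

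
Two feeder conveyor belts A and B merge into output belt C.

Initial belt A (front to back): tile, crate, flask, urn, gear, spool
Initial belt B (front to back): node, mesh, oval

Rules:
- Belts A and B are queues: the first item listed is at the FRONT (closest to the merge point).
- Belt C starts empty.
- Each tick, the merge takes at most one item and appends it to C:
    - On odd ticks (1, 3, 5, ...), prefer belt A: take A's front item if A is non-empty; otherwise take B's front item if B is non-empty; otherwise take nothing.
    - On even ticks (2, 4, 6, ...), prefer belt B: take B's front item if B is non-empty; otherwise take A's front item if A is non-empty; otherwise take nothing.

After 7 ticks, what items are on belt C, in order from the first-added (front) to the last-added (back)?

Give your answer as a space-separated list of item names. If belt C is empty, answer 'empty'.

Tick 1: prefer A, take tile from A; A=[crate,flask,urn,gear,spool] B=[node,mesh,oval] C=[tile]
Tick 2: prefer B, take node from B; A=[crate,flask,urn,gear,spool] B=[mesh,oval] C=[tile,node]
Tick 3: prefer A, take crate from A; A=[flask,urn,gear,spool] B=[mesh,oval] C=[tile,node,crate]
Tick 4: prefer B, take mesh from B; A=[flask,urn,gear,spool] B=[oval] C=[tile,node,crate,mesh]
Tick 5: prefer A, take flask from A; A=[urn,gear,spool] B=[oval] C=[tile,node,crate,mesh,flask]
Tick 6: prefer B, take oval from B; A=[urn,gear,spool] B=[-] C=[tile,node,crate,mesh,flask,oval]
Tick 7: prefer A, take urn from A; A=[gear,spool] B=[-] C=[tile,node,crate,mesh,flask,oval,urn]

Answer: tile node crate mesh flask oval urn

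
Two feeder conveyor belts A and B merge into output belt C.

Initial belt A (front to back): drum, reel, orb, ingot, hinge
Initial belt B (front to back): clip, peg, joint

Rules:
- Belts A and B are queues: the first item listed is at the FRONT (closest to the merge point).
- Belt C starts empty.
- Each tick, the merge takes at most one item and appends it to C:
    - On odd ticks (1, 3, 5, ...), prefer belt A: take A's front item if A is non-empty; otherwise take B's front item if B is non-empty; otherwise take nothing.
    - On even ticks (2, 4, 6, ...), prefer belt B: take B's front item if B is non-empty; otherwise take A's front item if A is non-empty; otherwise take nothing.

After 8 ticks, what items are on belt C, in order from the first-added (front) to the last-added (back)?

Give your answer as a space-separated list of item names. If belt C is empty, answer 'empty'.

Tick 1: prefer A, take drum from A; A=[reel,orb,ingot,hinge] B=[clip,peg,joint] C=[drum]
Tick 2: prefer B, take clip from B; A=[reel,orb,ingot,hinge] B=[peg,joint] C=[drum,clip]
Tick 3: prefer A, take reel from A; A=[orb,ingot,hinge] B=[peg,joint] C=[drum,clip,reel]
Tick 4: prefer B, take peg from B; A=[orb,ingot,hinge] B=[joint] C=[drum,clip,reel,peg]
Tick 5: prefer A, take orb from A; A=[ingot,hinge] B=[joint] C=[drum,clip,reel,peg,orb]
Tick 6: prefer B, take joint from B; A=[ingot,hinge] B=[-] C=[drum,clip,reel,peg,orb,joint]
Tick 7: prefer A, take ingot from A; A=[hinge] B=[-] C=[drum,clip,reel,peg,orb,joint,ingot]
Tick 8: prefer B, take hinge from A; A=[-] B=[-] C=[drum,clip,reel,peg,orb,joint,ingot,hinge]

Answer: drum clip reel peg orb joint ingot hinge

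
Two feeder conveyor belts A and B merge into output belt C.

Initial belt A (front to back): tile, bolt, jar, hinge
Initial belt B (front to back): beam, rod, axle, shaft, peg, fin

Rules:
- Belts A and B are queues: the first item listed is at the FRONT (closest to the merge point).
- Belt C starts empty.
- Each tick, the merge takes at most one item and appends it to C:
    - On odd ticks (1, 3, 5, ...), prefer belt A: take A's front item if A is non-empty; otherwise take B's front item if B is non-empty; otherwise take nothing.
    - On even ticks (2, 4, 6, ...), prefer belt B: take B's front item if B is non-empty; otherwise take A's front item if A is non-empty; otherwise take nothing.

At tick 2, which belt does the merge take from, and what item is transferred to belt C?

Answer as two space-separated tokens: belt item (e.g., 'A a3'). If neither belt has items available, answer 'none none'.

Answer: B beam

Derivation:
Tick 1: prefer A, take tile from A; A=[bolt,jar,hinge] B=[beam,rod,axle,shaft,peg,fin] C=[tile]
Tick 2: prefer B, take beam from B; A=[bolt,jar,hinge] B=[rod,axle,shaft,peg,fin] C=[tile,beam]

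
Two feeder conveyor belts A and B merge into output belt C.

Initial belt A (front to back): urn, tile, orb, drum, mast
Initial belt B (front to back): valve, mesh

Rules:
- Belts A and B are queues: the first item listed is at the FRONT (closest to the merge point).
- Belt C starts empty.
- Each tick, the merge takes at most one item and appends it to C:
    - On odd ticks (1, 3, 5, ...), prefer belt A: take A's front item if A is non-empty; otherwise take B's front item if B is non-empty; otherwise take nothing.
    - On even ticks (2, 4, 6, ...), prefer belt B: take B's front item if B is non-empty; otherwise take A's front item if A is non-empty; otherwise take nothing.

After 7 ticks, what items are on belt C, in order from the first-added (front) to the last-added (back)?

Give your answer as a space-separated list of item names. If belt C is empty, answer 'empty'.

Tick 1: prefer A, take urn from A; A=[tile,orb,drum,mast] B=[valve,mesh] C=[urn]
Tick 2: prefer B, take valve from B; A=[tile,orb,drum,mast] B=[mesh] C=[urn,valve]
Tick 3: prefer A, take tile from A; A=[orb,drum,mast] B=[mesh] C=[urn,valve,tile]
Tick 4: prefer B, take mesh from B; A=[orb,drum,mast] B=[-] C=[urn,valve,tile,mesh]
Tick 5: prefer A, take orb from A; A=[drum,mast] B=[-] C=[urn,valve,tile,mesh,orb]
Tick 6: prefer B, take drum from A; A=[mast] B=[-] C=[urn,valve,tile,mesh,orb,drum]
Tick 7: prefer A, take mast from A; A=[-] B=[-] C=[urn,valve,tile,mesh,orb,drum,mast]

Answer: urn valve tile mesh orb drum mast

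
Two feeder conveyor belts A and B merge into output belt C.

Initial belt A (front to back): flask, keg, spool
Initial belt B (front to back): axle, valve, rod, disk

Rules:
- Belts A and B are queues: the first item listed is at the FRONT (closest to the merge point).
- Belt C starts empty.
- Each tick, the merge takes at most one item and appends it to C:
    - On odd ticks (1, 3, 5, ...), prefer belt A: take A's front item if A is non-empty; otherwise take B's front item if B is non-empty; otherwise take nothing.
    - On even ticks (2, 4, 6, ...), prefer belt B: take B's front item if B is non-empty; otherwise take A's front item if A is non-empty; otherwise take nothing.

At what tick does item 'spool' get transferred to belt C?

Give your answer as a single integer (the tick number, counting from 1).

Answer: 5

Derivation:
Tick 1: prefer A, take flask from A; A=[keg,spool] B=[axle,valve,rod,disk] C=[flask]
Tick 2: prefer B, take axle from B; A=[keg,spool] B=[valve,rod,disk] C=[flask,axle]
Tick 3: prefer A, take keg from A; A=[spool] B=[valve,rod,disk] C=[flask,axle,keg]
Tick 4: prefer B, take valve from B; A=[spool] B=[rod,disk] C=[flask,axle,keg,valve]
Tick 5: prefer A, take spool from A; A=[-] B=[rod,disk] C=[flask,axle,keg,valve,spool]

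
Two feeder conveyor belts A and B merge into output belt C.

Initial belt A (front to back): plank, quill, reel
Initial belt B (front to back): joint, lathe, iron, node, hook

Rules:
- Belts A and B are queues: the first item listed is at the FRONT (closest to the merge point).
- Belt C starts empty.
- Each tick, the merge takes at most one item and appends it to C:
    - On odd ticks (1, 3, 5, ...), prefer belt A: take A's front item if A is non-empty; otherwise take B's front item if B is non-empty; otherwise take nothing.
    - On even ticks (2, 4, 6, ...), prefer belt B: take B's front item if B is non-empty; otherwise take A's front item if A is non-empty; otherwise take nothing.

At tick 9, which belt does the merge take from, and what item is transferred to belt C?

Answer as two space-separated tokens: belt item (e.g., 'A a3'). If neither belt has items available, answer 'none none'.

Tick 1: prefer A, take plank from A; A=[quill,reel] B=[joint,lathe,iron,node,hook] C=[plank]
Tick 2: prefer B, take joint from B; A=[quill,reel] B=[lathe,iron,node,hook] C=[plank,joint]
Tick 3: prefer A, take quill from A; A=[reel] B=[lathe,iron,node,hook] C=[plank,joint,quill]
Tick 4: prefer B, take lathe from B; A=[reel] B=[iron,node,hook] C=[plank,joint,quill,lathe]
Tick 5: prefer A, take reel from A; A=[-] B=[iron,node,hook] C=[plank,joint,quill,lathe,reel]
Tick 6: prefer B, take iron from B; A=[-] B=[node,hook] C=[plank,joint,quill,lathe,reel,iron]
Tick 7: prefer A, take node from B; A=[-] B=[hook] C=[plank,joint,quill,lathe,reel,iron,node]
Tick 8: prefer B, take hook from B; A=[-] B=[-] C=[plank,joint,quill,lathe,reel,iron,node,hook]
Tick 9: prefer A, both empty, nothing taken; A=[-] B=[-] C=[plank,joint,quill,lathe,reel,iron,node,hook]

Answer: none none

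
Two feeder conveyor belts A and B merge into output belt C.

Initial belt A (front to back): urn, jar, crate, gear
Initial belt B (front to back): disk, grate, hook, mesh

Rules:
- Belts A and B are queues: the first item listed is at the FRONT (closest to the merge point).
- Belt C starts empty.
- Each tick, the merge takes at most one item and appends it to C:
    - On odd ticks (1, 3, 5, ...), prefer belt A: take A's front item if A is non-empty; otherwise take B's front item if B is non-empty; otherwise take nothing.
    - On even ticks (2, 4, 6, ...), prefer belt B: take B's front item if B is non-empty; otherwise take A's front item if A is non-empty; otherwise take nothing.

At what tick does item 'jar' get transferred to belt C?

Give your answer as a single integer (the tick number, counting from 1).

Tick 1: prefer A, take urn from A; A=[jar,crate,gear] B=[disk,grate,hook,mesh] C=[urn]
Tick 2: prefer B, take disk from B; A=[jar,crate,gear] B=[grate,hook,mesh] C=[urn,disk]
Tick 3: prefer A, take jar from A; A=[crate,gear] B=[grate,hook,mesh] C=[urn,disk,jar]

Answer: 3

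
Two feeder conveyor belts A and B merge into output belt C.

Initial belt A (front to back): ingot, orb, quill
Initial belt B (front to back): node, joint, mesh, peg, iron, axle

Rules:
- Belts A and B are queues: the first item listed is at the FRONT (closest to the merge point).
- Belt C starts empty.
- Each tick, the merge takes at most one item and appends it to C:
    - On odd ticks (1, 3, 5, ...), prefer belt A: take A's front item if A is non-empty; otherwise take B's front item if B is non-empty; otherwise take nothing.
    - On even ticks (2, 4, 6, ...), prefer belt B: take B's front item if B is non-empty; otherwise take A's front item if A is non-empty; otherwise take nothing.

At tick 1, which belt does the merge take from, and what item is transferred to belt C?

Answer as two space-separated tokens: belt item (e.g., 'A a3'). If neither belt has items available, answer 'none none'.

Answer: A ingot

Derivation:
Tick 1: prefer A, take ingot from A; A=[orb,quill] B=[node,joint,mesh,peg,iron,axle] C=[ingot]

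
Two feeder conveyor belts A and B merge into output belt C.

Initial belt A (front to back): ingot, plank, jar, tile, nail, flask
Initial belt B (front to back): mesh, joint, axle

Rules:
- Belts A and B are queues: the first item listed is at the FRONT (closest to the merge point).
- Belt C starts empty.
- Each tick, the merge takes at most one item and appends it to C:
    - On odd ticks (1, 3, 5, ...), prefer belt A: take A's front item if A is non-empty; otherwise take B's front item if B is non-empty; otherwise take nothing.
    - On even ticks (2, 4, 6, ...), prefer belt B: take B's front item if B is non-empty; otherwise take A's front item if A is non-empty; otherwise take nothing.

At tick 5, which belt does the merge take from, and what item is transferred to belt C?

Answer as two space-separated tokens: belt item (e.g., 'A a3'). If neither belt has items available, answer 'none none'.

Tick 1: prefer A, take ingot from A; A=[plank,jar,tile,nail,flask] B=[mesh,joint,axle] C=[ingot]
Tick 2: prefer B, take mesh from B; A=[plank,jar,tile,nail,flask] B=[joint,axle] C=[ingot,mesh]
Tick 3: prefer A, take plank from A; A=[jar,tile,nail,flask] B=[joint,axle] C=[ingot,mesh,plank]
Tick 4: prefer B, take joint from B; A=[jar,tile,nail,flask] B=[axle] C=[ingot,mesh,plank,joint]
Tick 5: prefer A, take jar from A; A=[tile,nail,flask] B=[axle] C=[ingot,mesh,plank,joint,jar]

Answer: A jar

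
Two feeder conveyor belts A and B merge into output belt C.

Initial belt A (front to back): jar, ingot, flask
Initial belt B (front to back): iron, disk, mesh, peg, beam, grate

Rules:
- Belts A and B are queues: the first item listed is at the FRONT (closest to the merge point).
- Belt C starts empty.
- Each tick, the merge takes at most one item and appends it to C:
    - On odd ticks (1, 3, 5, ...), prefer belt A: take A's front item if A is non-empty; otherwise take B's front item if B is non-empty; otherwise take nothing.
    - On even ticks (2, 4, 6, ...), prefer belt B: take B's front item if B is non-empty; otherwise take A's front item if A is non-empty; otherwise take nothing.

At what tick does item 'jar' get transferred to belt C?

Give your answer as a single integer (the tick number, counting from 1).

Answer: 1

Derivation:
Tick 1: prefer A, take jar from A; A=[ingot,flask] B=[iron,disk,mesh,peg,beam,grate] C=[jar]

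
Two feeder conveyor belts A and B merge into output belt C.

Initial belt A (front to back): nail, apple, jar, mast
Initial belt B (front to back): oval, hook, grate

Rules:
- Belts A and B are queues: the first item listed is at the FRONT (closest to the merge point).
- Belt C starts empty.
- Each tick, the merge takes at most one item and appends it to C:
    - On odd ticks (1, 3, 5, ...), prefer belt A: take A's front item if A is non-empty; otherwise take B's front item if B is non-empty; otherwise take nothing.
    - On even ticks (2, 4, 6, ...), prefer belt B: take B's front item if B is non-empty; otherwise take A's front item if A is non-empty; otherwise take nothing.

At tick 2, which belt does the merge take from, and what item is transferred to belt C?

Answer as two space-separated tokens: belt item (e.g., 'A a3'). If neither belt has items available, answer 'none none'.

Answer: B oval

Derivation:
Tick 1: prefer A, take nail from A; A=[apple,jar,mast] B=[oval,hook,grate] C=[nail]
Tick 2: prefer B, take oval from B; A=[apple,jar,mast] B=[hook,grate] C=[nail,oval]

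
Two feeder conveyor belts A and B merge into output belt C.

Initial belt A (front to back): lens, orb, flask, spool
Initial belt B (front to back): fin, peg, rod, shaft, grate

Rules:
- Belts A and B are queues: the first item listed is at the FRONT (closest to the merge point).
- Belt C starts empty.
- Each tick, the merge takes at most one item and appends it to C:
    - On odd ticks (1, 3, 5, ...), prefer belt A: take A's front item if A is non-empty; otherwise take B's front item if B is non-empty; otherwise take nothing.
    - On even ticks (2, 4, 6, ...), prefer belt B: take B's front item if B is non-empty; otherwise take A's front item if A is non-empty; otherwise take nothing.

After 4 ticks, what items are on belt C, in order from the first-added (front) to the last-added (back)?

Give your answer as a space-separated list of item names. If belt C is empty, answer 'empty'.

Tick 1: prefer A, take lens from A; A=[orb,flask,spool] B=[fin,peg,rod,shaft,grate] C=[lens]
Tick 2: prefer B, take fin from B; A=[orb,flask,spool] B=[peg,rod,shaft,grate] C=[lens,fin]
Tick 3: prefer A, take orb from A; A=[flask,spool] B=[peg,rod,shaft,grate] C=[lens,fin,orb]
Tick 4: prefer B, take peg from B; A=[flask,spool] B=[rod,shaft,grate] C=[lens,fin,orb,peg]

Answer: lens fin orb peg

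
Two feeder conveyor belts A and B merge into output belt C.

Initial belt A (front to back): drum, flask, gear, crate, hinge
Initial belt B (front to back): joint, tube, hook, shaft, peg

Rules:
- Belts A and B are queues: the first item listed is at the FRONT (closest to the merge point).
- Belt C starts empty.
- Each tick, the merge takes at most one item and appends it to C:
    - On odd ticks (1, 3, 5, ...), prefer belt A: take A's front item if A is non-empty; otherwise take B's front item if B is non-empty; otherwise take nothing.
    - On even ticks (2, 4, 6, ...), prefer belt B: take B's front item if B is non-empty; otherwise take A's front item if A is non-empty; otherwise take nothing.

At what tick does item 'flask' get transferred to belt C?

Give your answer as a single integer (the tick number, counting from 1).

Answer: 3

Derivation:
Tick 1: prefer A, take drum from A; A=[flask,gear,crate,hinge] B=[joint,tube,hook,shaft,peg] C=[drum]
Tick 2: prefer B, take joint from B; A=[flask,gear,crate,hinge] B=[tube,hook,shaft,peg] C=[drum,joint]
Tick 3: prefer A, take flask from A; A=[gear,crate,hinge] B=[tube,hook,shaft,peg] C=[drum,joint,flask]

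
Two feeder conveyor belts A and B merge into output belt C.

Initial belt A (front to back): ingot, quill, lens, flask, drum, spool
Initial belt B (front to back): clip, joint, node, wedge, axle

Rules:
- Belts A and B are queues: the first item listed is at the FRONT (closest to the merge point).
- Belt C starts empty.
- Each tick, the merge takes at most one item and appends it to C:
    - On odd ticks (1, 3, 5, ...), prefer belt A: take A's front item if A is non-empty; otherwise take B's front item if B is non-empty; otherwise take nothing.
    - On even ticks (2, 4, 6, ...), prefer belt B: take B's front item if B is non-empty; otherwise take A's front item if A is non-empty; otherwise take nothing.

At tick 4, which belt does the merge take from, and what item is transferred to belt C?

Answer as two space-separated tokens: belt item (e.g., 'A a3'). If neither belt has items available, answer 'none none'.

Answer: B joint

Derivation:
Tick 1: prefer A, take ingot from A; A=[quill,lens,flask,drum,spool] B=[clip,joint,node,wedge,axle] C=[ingot]
Tick 2: prefer B, take clip from B; A=[quill,lens,flask,drum,spool] B=[joint,node,wedge,axle] C=[ingot,clip]
Tick 3: prefer A, take quill from A; A=[lens,flask,drum,spool] B=[joint,node,wedge,axle] C=[ingot,clip,quill]
Tick 4: prefer B, take joint from B; A=[lens,flask,drum,spool] B=[node,wedge,axle] C=[ingot,clip,quill,joint]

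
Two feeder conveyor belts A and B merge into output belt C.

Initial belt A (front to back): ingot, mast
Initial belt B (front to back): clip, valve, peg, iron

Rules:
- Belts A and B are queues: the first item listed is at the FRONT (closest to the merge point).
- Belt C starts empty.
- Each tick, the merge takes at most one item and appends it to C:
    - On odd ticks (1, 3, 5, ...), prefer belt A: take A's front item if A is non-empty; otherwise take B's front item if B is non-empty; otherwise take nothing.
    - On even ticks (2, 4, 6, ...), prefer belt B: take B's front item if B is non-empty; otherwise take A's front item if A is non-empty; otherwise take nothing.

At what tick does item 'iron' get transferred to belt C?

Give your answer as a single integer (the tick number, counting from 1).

Tick 1: prefer A, take ingot from A; A=[mast] B=[clip,valve,peg,iron] C=[ingot]
Tick 2: prefer B, take clip from B; A=[mast] B=[valve,peg,iron] C=[ingot,clip]
Tick 3: prefer A, take mast from A; A=[-] B=[valve,peg,iron] C=[ingot,clip,mast]
Tick 4: prefer B, take valve from B; A=[-] B=[peg,iron] C=[ingot,clip,mast,valve]
Tick 5: prefer A, take peg from B; A=[-] B=[iron] C=[ingot,clip,mast,valve,peg]
Tick 6: prefer B, take iron from B; A=[-] B=[-] C=[ingot,clip,mast,valve,peg,iron]

Answer: 6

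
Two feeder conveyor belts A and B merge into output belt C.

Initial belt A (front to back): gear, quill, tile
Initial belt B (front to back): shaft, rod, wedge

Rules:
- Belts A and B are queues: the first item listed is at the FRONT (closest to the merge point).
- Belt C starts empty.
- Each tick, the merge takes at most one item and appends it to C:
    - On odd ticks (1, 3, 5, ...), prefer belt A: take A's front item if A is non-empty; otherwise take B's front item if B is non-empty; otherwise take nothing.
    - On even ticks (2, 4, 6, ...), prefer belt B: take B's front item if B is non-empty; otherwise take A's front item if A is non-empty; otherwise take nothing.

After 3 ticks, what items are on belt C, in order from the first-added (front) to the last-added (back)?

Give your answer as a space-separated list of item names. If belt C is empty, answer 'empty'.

Tick 1: prefer A, take gear from A; A=[quill,tile] B=[shaft,rod,wedge] C=[gear]
Tick 2: prefer B, take shaft from B; A=[quill,tile] B=[rod,wedge] C=[gear,shaft]
Tick 3: prefer A, take quill from A; A=[tile] B=[rod,wedge] C=[gear,shaft,quill]

Answer: gear shaft quill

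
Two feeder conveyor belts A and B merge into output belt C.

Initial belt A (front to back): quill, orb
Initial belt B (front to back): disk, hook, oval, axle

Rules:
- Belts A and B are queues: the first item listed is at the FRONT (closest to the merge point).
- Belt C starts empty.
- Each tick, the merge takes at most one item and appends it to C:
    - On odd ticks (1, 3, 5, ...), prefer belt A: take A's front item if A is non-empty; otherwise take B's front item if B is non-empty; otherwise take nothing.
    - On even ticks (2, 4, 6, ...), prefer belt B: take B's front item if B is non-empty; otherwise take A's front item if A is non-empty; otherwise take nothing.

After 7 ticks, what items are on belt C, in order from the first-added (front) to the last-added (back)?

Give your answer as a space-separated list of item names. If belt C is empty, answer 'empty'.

Answer: quill disk orb hook oval axle

Derivation:
Tick 1: prefer A, take quill from A; A=[orb] B=[disk,hook,oval,axle] C=[quill]
Tick 2: prefer B, take disk from B; A=[orb] B=[hook,oval,axle] C=[quill,disk]
Tick 3: prefer A, take orb from A; A=[-] B=[hook,oval,axle] C=[quill,disk,orb]
Tick 4: prefer B, take hook from B; A=[-] B=[oval,axle] C=[quill,disk,orb,hook]
Tick 5: prefer A, take oval from B; A=[-] B=[axle] C=[quill,disk,orb,hook,oval]
Tick 6: prefer B, take axle from B; A=[-] B=[-] C=[quill,disk,orb,hook,oval,axle]
Tick 7: prefer A, both empty, nothing taken; A=[-] B=[-] C=[quill,disk,orb,hook,oval,axle]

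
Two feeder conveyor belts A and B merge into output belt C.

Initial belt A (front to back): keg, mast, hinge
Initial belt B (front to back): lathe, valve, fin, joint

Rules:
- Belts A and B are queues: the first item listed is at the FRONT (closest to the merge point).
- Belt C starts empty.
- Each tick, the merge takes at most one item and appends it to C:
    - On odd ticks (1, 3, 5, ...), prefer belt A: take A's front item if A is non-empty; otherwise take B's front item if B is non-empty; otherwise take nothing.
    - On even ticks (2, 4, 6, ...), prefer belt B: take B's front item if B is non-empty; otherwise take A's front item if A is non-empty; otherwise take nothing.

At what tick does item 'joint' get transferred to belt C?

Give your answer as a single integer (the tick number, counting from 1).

Answer: 7

Derivation:
Tick 1: prefer A, take keg from A; A=[mast,hinge] B=[lathe,valve,fin,joint] C=[keg]
Tick 2: prefer B, take lathe from B; A=[mast,hinge] B=[valve,fin,joint] C=[keg,lathe]
Tick 3: prefer A, take mast from A; A=[hinge] B=[valve,fin,joint] C=[keg,lathe,mast]
Tick 4: prefer B, take valve from B; A=[hinge] B=[fin,joint] C=[keg,lathe,mast,valve]
Tick 5: prefer A, take hinge from A; A=[-] B=[fin,joint] C=[keg,lathe,mast,valve,hinge]
Tick 6: prefer B, take fin from B; A=[-] B=[joint] C=[keg,lathe,mast,valve,hinge,fin]
Tick 7: prefer A, take joint from B; A=[-] B=[-] C=[keg,lathe,mast,valve,hinge,fin,joint]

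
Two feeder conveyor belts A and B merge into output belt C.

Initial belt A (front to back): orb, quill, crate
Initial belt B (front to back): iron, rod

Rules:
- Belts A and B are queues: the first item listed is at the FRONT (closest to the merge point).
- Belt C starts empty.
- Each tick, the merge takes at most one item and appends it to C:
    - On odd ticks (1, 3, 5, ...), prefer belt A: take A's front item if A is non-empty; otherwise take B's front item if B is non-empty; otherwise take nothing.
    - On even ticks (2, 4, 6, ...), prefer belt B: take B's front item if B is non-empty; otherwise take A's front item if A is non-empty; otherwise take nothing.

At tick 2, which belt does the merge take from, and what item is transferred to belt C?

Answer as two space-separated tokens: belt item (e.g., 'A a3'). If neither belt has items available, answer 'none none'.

Tick 1: prefer A, take orb from A; A=[quill,crate] B=[iron,rod] C=[orb]
Tick 2: prefer B, take iron from B; A=[quill,crate] B=[rod] C=[orb,iron]

Answer: B iron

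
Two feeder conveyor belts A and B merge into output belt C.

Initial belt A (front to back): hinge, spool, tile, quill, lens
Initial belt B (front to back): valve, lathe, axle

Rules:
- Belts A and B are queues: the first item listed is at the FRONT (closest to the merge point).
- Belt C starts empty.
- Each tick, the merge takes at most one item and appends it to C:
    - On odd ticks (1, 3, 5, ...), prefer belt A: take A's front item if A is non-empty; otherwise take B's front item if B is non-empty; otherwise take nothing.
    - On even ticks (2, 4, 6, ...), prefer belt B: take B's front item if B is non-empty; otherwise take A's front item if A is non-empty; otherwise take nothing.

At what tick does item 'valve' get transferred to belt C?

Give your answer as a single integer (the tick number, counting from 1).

Tick 1: prefer A, take hinge from A; A=[spool,tile,quill,lens] B=[valve,lathe,axle] C=[hinge]
Tick 2: prefer B, take valve from B; A=[spool,tile,quill,lens] B=[lathe,axle] C=[hinge,valve]

Answer: 2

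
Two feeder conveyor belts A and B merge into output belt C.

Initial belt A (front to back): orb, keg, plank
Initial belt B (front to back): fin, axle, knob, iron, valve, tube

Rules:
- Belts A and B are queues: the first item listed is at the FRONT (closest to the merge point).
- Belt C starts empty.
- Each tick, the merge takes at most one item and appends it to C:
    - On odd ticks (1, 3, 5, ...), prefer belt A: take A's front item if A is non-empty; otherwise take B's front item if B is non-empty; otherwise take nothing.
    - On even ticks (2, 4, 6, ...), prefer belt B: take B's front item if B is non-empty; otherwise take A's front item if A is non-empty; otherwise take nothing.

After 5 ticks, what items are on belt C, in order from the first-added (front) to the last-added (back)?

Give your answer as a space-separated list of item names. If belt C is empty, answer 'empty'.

Tick 1: prefer A, take orb from A; A=[keg,plank] B=[fin,axle,knob,iron,valve,tube] C=[orb]
Tick 2: prefer B, take fin from B; A=[keg,plank] B=[axle,knob,iron,valve,tube] C=[orb,fin]
Tick 3: prefer A, take keg from A; A=[plank] B=[axle,knob,iron,valve,tube] C=[orb,fin,keg]
Tick 4: prefer B, take axle from B; A=[plank] B=[knob,iron,valve,tube] C=[orb,fin,keg,axle]
Tick 5: prefer A, take plank from A; A=[-] B=[knob,iron,valve,tube] C=[orb,fin,keg,axle,plank]

Answer: orb fin keg axle plank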